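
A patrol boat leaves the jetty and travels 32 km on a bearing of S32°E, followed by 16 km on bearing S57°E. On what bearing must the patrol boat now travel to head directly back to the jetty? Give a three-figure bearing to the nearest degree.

320°

Leg 1 (S32°E, 32 km): east 32 sin 148° = 16.96, north 32 cos 148° = -27.14
Leg 2 (S57°E, 16 km): east 16 sin 123° = 13.42, north 16 cos 123° = -8.71
Net displacement: 30.38 east, -35.85 north. Direction back to start is (-30.38, 35.85): bearing = atan2(-30.38, 35.85) mod 360° = 319.73° ≈ 320°.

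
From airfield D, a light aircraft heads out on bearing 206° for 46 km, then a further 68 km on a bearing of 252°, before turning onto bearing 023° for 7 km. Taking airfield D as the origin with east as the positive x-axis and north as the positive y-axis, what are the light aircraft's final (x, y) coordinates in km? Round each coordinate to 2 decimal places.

Leg 1 (206°, 46 km): east 46 sin 206° = -20.17, north 46 cos 206° = -41.34
Leg 2 (252°, 68 km): east 68 sin 252° = -64.67, north 68 cos 252° = -21.01
Leg 3 (023°, 7 km): east 7 sin 23° = 2.74, north 7 cos 23° = 6.44
Summing: -82.10 km east, -55.91 km north → (-82.10, -55.91).

(-82.10, -55.91)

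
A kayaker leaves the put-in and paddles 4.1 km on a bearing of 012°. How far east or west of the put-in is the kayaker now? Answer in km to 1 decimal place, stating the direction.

Leg 1 (012°, 4.1 km): east 4.1 sin 12° = 0.85, north 4.1 cos 12° = 4.01
Net east component: 0.85 km.

0.9 km east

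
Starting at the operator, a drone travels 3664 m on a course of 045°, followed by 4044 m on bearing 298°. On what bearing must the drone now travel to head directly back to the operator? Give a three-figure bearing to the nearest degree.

168°

Leg 1 (045°, 3664 m): east 3664 sin 45° = 2590.84, north 3664 cos 45° = 2590.84
Leg 2 (298°, 4044 m): east 4044 sin 298° = -3570.64, north 4044 cos 298° = 1898.54
Net displacement: -979.80 east, 4489.38 north. Direction back to start is (979.80, -4489.38): bearing = atan2(979.80, -4489.38) mod 360° = 167.69° ≈ 168°.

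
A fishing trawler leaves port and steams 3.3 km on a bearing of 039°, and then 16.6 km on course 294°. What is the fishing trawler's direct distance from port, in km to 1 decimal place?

Leg 1 (039°, 3.3 km): east 3.3 sin 39° = 2.08, north 3.3 cos 39° = 2.56
Leg 2 (294°, 16.6 km): east 16.6 sin 294° = -15.16, north 16.6 cos 294° = 6.75
Net: -13.09 east, 9.32 north. Distance = √((-13.09)² + (9.32)²) = 16.065 km.

16.1 km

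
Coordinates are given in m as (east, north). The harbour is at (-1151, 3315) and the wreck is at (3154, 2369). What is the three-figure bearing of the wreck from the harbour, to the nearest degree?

Δeast = 3154 − -1151 = 4305.00; Δnorth = 2369 − 3315 = -946.00.
Bearing = atan2(Δeast, Δnorth) mod 360° = 102.39° ≈ 102°.

102°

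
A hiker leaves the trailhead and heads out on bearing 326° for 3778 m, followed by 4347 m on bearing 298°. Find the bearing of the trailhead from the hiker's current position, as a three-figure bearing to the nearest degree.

131°

Leg 1 (326°, 3778 m): east 3778 sin 326° = -2112.63, north 3778 cos 326° = 3132.10
Leg 2 (298°, 4347 m): east 4347 sin 298° = -3838.17, north 4347 cos 298° = 2040.79
Net displacement: -5950.80 east, 5172.90 north. Direction back to start is (5950.80, -5172.90): bearing = atan2(5950.80, -5172.90) mod 360° = 131.00° ≈ 131°.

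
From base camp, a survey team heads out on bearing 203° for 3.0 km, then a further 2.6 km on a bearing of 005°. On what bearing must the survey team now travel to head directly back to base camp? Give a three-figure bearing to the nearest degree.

080°

Leg 1 (203°, 3.0 km): east 3.0 sin 203° = -1.17, north 3.0 cos 203° = -2.76
Leg 2 (005°, 2.6 km): east 2.6 sin 5° = 0.23, north 2.6 cos 5° = 2.59
Net displacement: -0.95 east, -0.17 north. Direction back to start is (0.95, 0.17): bearing = atan2(0.95, 0.17) mod 360° = 79.73° ≈ 080°.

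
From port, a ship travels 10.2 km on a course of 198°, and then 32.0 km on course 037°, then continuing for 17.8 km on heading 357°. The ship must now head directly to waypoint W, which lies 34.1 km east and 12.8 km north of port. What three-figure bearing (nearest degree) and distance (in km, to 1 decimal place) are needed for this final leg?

Leg 1 (198°, 10.2 km): east 10.2 sin 198° = -3.15, north 10.2 cos 198° = -9.70
Leg 2 (037°, 32.0 km): east 32.0 sin 37° = 19.26, north 32.0 cos 37° = 25.56
Leg 3 (357°, 17.8 km): east 17.8 sin 357° = -0.93, north 17.8 cos 357° = 17.78
Current position: (15.17, 33.63). Target: (34.1, 12.8). Remaining: Δeast = 18.93, Δnorth = -20.83.
Bearing = atan2(18.93, -20.83) mod 360° = 137.74°; distance = √((18.93)² + (-20.83)²) = 28.144 km.

138°, 28.1 km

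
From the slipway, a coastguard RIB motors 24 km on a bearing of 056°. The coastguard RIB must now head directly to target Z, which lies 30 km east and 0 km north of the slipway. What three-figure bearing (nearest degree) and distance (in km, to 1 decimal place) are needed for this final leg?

Leg 1 (056°, 24 km): east 24 sin 56° = 19.90, north 24 cos 56° = 13.42
Current position: (19.90, 13.42). Target: (30, 0). Remaining: Δeast = 10.10, Δnorth = -13.42.
Bearing = atan2(10.10, -13.42) mod 360° = 143.03°; distance = √((10.10)² + (-13.42)²) = 16.798 km.

143°, 16.8 km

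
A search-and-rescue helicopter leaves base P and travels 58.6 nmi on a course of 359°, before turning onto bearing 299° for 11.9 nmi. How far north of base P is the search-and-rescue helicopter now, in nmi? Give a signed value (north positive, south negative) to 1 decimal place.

64.4 nmi

Leg 1 (359°, 58.6 nmi): east 58.6 sin 359° = -1.02, north 58.6 cos 359° = 58.59
Leg 2 (299°, 11.9 nmi): east 11.9 sin 299° = -10.41, north 11.9 cos 299° = 5.77
Net north component: 64.36 nmi.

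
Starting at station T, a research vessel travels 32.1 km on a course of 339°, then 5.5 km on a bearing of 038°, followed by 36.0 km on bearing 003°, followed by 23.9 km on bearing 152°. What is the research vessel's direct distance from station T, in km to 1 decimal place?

49.4 km

Leg 1 (339°, 32.1 km): east 32.1 sin 339° = -11.50, north 32.1 cos 339° = 29.97
Leg 2 (038°, 5.5 km): east 5.5 sin 38° = 3.39, north 5.5 cos 38° = 4.33
Leg 3 (003°, 36.0 km): east 36.0 sin 3° = 1.88, north 36.0 cos 3° = 35.95
Leg 4 (152°, 23.9 km): east 23.9 sin 152° = 11.22, north 23.9 cos 152° = -21.10
Net: 4.99 east, 49.15 north. Distance = √((4.99)² + (49.15)²) = 49.403 km.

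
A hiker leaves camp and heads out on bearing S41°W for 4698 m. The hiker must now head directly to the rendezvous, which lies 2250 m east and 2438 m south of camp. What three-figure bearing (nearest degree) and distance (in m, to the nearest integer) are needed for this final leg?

Leg 1 (S41°W, 4698 m): east 4698 sin 221° = -3082.17, north 4698 cos 221° = -3545.63
Current position: (-3082.17, -3545.63). Target: (2250, -2438). Remaining: Δeast = 5332.17, Δnorth = 1107.63.
Bearing = atan2(5332.17, 1107.63) mod 360° = 78.27°; distance = √((5332.17)² + (1107.63)²) = 5445.991 m.

078°, 5446 m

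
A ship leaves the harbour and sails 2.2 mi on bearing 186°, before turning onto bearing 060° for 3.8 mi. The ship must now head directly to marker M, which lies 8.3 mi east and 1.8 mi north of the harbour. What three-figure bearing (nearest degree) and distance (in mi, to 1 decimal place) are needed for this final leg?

068°, 5.6 mi

Leg 1 (186°, 2.2 mi): east 2.2 sin 186° = -0.23, north 2.2 cos 186° = -2.19
Leg 2 (060°, 3.8 mi): east 3.8 sin 60° = 3.29, north 3.8 cos 60° = 1.90
Current position: (3.06, -0.29). Target: (8.3, 1.8). Remaining: Δeast = 5.24, Δnorth = 2.09.
Bearing = atan2(5.24, 2.09) mod 360° = 68.27°; distance = √((5.24)² + (2.09)²) = 5.640 mi.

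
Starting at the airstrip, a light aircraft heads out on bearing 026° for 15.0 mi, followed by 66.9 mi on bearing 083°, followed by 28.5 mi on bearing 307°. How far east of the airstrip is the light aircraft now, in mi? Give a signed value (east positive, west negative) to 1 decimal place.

Leg 1 (026°, 15.0 mi): east 15.0 sin 26° = 6.58, north 15.0 cos 26° = 13.48
Leg 2 (083°, 66.9 mi): east 66.9 sin 83° = 66.40, north 66.9 cos 83° = 8.15
Leg 3 (307°, 28.5 mi): east 28.5 sin 307° = -22.76, north 28.5 cos 307° = 17.15
Net east component: 50.22 mi.

50.2 mi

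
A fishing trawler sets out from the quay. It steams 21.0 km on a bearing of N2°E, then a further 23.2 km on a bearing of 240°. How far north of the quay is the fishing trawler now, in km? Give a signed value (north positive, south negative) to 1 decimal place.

9.4 km

Leg 1 (N2°E, 21.0 km): east 21.0 sin 2° = 0.73, north 21.0 cos 2° = 20.99
Leg 2 (240°, 23.2 km): east 23.2 sin 240° = -20.09, north 23.2 cos 240° = -11.60
Net north component: 9.39 km.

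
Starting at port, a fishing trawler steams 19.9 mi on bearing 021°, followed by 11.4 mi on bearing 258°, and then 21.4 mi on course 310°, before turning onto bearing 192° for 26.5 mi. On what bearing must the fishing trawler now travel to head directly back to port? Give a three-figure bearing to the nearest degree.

Leg 1 (021°, 19.9 mi): east 19.9 sin 21° = 7.13, north 19.9 cos 21° = 18.58
Leg 2 (258°, 11.4 mi): east 11.4 sin 258° = -11.15, north 11.4 cos 258° = -2.37
Leg 3 (310°, 21.4 mi): east 21.4 sin 310° = -16.39, north 21.4 cos 310° = 13.76
Leg 4 (192°, 26.5 mi): east 26.5 sin 192° = -5.51, north 26.5 cos 192° = -25.92
Net displacement: -25.92 east, 4.04 north. Direction back to start is (25.92, -4.04): bearing = atan2(25.92, -4.04) mod 360° = 98.86° ≈ 099°.

099°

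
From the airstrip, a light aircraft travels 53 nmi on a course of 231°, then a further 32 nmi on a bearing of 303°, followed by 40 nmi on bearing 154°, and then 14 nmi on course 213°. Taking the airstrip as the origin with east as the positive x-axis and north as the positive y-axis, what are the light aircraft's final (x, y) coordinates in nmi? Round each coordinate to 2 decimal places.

Leg 1 (231°, 53 nmi): east 53 sin 231° = -41.19, north 53 cos 231° = -33.35
Leg 2 (303°, 32 nmi): east 32 sin 303° = -26.84, north 32 cos 303° = 17.43
Leg 3 (154°, 40 nmi): east 40 sin 154° = 17.53, north 40 cos 154° = -35.95
Leg 4 (213°, 14 nmi): east 14 sin 213° = -7.62, north 14 cos 213° = -11.74
Summing: -58.12 nmi east, -63.62 nmi north → (-58.12, -63.62).

(-58.12, -63.62)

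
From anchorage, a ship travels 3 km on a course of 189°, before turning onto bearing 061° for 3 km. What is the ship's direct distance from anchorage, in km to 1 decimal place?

2.6 km

Leg 1 (189°, 3 km): east 3 sin 189° = -0.47, north 3 cos 189° = -2.96
Leg 2 (061°, 3 km): east 3 sin 61° = 2.62, north 3 cos 61° = 1.45
Net: 2.15 east, -1.51 north. Distance = √((2.15)² + (-1.51)²) = 2.630 km.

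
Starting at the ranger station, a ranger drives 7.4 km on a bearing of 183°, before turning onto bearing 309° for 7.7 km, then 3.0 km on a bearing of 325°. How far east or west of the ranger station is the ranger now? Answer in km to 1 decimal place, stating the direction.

Leg 1 (183°, 7.4 km): east 7.4 sin 183° = -0.39, north 7.4 cos 183° = -7.39
Leg 2 (309°, 7.7 km): east 7.7 sin 309° = -5.98, north 7.7 cos 309° = 4.85
Leg 3 (325°, 3.0 km): east 3.0 sin 325° = -1.72, north 3.0 cos 325° = 2.46
Net east component: -8.09 km.

8.1 km west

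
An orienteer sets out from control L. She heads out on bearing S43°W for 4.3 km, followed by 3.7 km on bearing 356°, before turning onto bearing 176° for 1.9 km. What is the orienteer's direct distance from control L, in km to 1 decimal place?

Leg 1 (S43°W, 4.3 km): east 4.3 sin 223° = -2.93, north 4.3 cos 223° = -3.14
Leg 2 (356°, 3.7 km): east 3.7 sin 356° = -0.26, north 3.7 cos 356° = 3.69
Leg 3 (176°, 1.9 km): east 1.9 sin 176° = 0.13, north 1.9 cos 176° = -1.90
Net: -3.06 east, -1.35 north. Distance = √((-3.06)² + (-1.35)²) = 3.343 km.

3.3 km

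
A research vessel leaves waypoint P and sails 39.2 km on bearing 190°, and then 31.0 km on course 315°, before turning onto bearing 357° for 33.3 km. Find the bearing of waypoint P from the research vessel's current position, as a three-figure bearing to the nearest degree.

119°

Leg 1 (190°, 39.2 km): east 39.2 sin 190° = -6.81, north 39.2 cos 190° = -38.60
Leg 2 (315°, 31.0 km): east 31.0 sin 315° = -21.92, north 31.0 cos 315° = 21.92
Leg 3 (357°, 33.3 km): east 33.3 sin 357° = -1.74, north 33.3 cos 357° = 33.25
Net displacement: -30.47 east, 16.57 north. Direction back to start is (30.47, -16.57): bearing = atan2(30.47, -16.57) mod 360° = 118.54° ≈ 119°.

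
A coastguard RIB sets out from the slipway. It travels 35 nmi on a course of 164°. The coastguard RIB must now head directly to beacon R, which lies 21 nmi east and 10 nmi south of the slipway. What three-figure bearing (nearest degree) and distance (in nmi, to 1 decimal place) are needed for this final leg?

026°, 26.2 nmi

Leg 1 (164°, 35 nmi): east 35 sin 164° = 9.65, north 35 cos 164° = -33.64
Current position: (9.65, -33.64). Target: (21, -10). Remaining: Δeast = 11.35, Δnorth = 23.64.
Bearing = atan2(11.35, 23.64) mod 360° = 25.65°; distance = √((11.35)² + (23.64)²) = 26.228 nmi.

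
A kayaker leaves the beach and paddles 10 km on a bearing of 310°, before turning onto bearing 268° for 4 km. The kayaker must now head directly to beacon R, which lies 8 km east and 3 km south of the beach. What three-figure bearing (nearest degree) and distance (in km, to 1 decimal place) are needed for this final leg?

Leg 1 (310°, 10 km): east 10 sin 310° = -7.66, north 10 cos 310° = 6.43
Leg 2 (268°, 4 km): east 4 sin 268° = -4.00, north 4 cos 268° = -0.14
Current position: (-11.66, 6.29). Target: (8, -3). Remaining: Δeast = 19.66, Δnorth = -9.29.
Bearing = atan2(19.66, -9.29) mod 360° = 115.29°; distance = √((19.66)² + (-9.29)²) = 21.742 km.

115°, 21.7 km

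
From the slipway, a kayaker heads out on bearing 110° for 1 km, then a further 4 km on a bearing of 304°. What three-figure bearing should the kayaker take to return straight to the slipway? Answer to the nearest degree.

Leg 1 (110°, 1 km): east 1 sin 110° = 0.94, north 1 cos 110° = -0.34
Leg 2 (304°, 4 km): east 4 sin 304° = -3.32, north 4 cos 304° = 2.24
Net displacement: -2.38 east, 1.89 north. Direction back to start is (2.38, -1.89): bearing = atan2(2.38, -1.89) mod 360° = 128.57° ≈ 129°.

129°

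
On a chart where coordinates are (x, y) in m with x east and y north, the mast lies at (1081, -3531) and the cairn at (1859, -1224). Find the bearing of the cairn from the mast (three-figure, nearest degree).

019°

Δeast = 1859 − 1081 = 778.00; Δnorth = -1224 − -3531 = 2307.00.
Bearing = atan2(Δeast, Δnorth) mod 360° = 18.64° ≈ 019°.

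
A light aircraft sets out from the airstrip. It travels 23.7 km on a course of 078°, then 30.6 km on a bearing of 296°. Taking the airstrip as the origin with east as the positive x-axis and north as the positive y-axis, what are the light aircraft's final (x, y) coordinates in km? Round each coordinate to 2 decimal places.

(-4.32, 18.34)

Leg 1 (078°, 23.7 km): east 23.7 sin 78° = 23.18, north 23.7 cos 78° = 4.93
Leg 2 (296°, 30.6 km): east 30.6 sin 296° = -27.50, north 30.6 cos 296° = 13.41
Summing: -4.32 km east, 18.34 km north → (-4.32, 18.34).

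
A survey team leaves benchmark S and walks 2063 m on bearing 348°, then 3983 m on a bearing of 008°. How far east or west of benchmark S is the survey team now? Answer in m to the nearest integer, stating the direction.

125 m east

Leg 1 (348°, 2063 m): east 2063 sin 348° = -428.92, north 2063 cos 348° = 2017.92
Leg 2 (008°, 3983 m): east 3983 sin 8° = 554.33, north 3983 cos 8° = 3944.24
Net east component: 125.40 m.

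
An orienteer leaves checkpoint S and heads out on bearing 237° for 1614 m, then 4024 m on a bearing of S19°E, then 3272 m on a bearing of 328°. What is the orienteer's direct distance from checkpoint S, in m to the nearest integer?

Leg 1 (237°, 1614 m): east 1614 sin 237° = -1353.61, north 1614 cos 237° = -879.05
Leg 2 (S19°E, 4024 m): east 4024 sin 161° = 1310.09, north 4024 cos 161° = -3804.77
Leg 3 (328°, 3272 m): east 3272 sin 328° = -1733.90, north 3272 cos 328° = 2774.81
Net: -1777.42 east, -1909.00 north. Distance = √((-1777.42)² + (-1909.00)²) = 2608.356 m.

2608 m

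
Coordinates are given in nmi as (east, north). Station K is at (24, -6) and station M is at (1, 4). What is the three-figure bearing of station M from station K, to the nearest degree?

293°

Δeast = 1 − 24 = -23.00; Δnorth = 4 − -6 = 10.00.
Bearing = atan2(Δeast, Δnorth) mod 360° = 293.50° ≈ 293°.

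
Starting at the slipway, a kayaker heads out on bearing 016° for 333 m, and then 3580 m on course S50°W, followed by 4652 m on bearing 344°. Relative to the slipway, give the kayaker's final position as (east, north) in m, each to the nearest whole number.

(-3933, 2491)

Leg 1 (016°, 333 m): east 333 sin 16° = 91.79, north 333 cos 16° = 320.10
Leg 2 (S50°W, 3580 m): east 3580 sin 230° = -2742.44, north 3580 cos 230° = -2301.18
Leg 3 (344°, 4652 m): east 4652 sin 344° = -1282.26, north 4652 cos 344° = 4471.79
Summing: -3932.92 m east, 2490.71 m north → (-3933, 2491).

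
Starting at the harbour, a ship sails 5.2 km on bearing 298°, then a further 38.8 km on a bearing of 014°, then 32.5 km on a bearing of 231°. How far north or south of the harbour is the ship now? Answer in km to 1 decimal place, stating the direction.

Leg 1 (298°, 5.2 km): east 5.2 sin 298° = -4.59, north 5.2 cos 298° = 2.44
Leg 2 (014°, 38.8 km): east 38.8 sin 14° = 9.39, north 38.8 cos 14° = 37.65
Leg 3 (231°, 32.5 km): east 32.5 sin 231° = -25.26, north 32.5 cos 231° = -20.45
Net north component: 19.64 km.

19.6 km north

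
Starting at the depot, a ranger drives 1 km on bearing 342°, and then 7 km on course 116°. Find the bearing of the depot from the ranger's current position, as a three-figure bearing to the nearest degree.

Leg 1 (342°, 1 km): east 1 sin 342° = -0.31, north 1 cos 342° = 0.95
Leg 2 (116°, 7 km): east 7 sin 116° = 6.29, north 7 cos 116° = -3.07
Net displacement: 5.98 east, -2.12 north. Direction back to start is (-5.98, 2.12): bearing = atan2(-5.98, 2.12) mod 360° = 289.49° ≈ 289°.

289°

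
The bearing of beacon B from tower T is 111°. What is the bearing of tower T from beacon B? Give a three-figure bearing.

Back-bearing = 111° + 180° = 291°.

291°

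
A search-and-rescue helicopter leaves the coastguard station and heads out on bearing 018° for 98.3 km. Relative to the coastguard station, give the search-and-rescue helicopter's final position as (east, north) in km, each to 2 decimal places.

Leg 1 (018°, 98.3 km): east 98.3 sin 18° = 30.38, north 98.3 cos 18° = 93.49
Summing: 30.38 km east, 93.49 km north → (30.38, 93.49).

(30.38, 93.49)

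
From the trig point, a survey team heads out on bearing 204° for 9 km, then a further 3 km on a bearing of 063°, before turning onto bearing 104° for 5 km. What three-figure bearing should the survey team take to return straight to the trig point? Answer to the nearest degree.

Leg 1 (204°, 9 km): east 9 sin 204° = -3.66, north 9 cos 204° = -8.22
Leg 2 (063°, 3 km): east 3 sin 63° = 2.67, north 3 cos 63° = 1.36
Leg 3 (104°, 5 km): east 5 sin 104° = 4.85, north 5 cos 104° = -1.21
Net displacement: 3.86 east, -8.07 north. Direction back to start is (-3.86, 8.07): bearing = atan2(-3.86, 8.07) mod 360° = 334.41° ≈ 334°.

334°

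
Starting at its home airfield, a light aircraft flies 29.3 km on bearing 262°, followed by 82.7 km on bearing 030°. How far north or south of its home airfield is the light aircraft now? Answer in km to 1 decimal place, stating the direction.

Leg 1 (262°, 29.3 km): east 29.3 sin 262° = -29.01, north 29.3 cos 262° = -4.08
Leg 2 (030°, 82.7 km): east 82.7 sin 30° = 41.35, north 82.7 cos 30° = 71.62
Net north component: 67.54 km.

67.5 km north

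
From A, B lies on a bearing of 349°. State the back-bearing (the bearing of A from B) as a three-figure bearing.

Back-bearing = 349° − 180° = 169°.

169°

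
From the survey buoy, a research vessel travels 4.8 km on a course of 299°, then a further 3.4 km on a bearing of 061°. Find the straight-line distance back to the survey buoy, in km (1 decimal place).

Leg 1 (299°, 4.8 km): east 4.8 sin 299° = -4.20, north 4.8 cos 299° = 2.33
Leg 2 (061°, 3.4 km): east 3.4 sin 61° = 2.97, north 3.4 cos 61° = 1.65
Net: -1.22 east, 3.98 north. Distance = √((-1.22)² + (3.98)²) = 4.160 km.

4.2 km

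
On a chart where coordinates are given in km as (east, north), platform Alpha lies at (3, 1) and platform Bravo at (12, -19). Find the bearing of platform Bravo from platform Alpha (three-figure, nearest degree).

156°

Δeast = 12 − 3 = 9.00; Δnorth = -19 − 1 = -20.00.
Bearing = atan2(Δeast, Δnorth) mod 360° = 155.77° ≈ 156°.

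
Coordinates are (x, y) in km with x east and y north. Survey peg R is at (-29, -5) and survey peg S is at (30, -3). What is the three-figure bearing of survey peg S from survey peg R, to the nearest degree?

Δeast = 30 − -29 = 59.00; Δnorth = -3 − -5 = 2.00.
Bearing = atan2(Δeast, Δnorth) mod 360° = 88.06° ≈ 088°.

088°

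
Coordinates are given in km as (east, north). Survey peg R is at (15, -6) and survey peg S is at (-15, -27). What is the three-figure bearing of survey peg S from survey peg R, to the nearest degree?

Δeast = -15 − 15 = -30.00; Δnorth = -27 − -6 = -21.00.
Bearing = atan2(Δeast, Δnorth) mod 360° = 235.01° ≈ 235°.

235°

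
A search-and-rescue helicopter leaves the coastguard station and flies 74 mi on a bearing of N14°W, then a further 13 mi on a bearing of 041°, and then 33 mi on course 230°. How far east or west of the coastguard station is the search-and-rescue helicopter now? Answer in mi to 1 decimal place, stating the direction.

34.7 mi west

Leg 1 (N14°W, 74 mi): east 74 sin 346° = -17.90, north 74 cos 346° = 71.80
Leg 2 (041°, 13 mi): east 13 sin 41° = 8.53, north 13 cos 41° = 9.81
Leg 3 (230°, 33 mi): east 33 sin 230° = -25.28, north 33 cos 230° = -21.21
Net east component: -34.65 mi.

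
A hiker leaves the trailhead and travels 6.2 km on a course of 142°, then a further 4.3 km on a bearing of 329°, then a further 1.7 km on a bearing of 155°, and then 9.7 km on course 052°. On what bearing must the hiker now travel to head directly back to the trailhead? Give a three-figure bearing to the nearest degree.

252°

Leg 1 (142°, 6.2 km): east 6.2 sin 142° = 3.82, north 6.2 cos 142° = -4.89
Leg 2 (329°, 4.3 km): east 4.3 sin 329° = -2.21, north 4.3 cos 329° = 3.69
Leg 3 (155°, 1.7 km): east 1.7 sin 155° = 0.72, north 1.7 cos 155° = -1.54
Leg 4 (052°, 9.7 km): east 9.7 sin 52° = 7.64, north 9.7 cos 52° = 5.97
Net displacement: 9.96 east, 3.23 north. Direction back to start is (-9.96, -3.23): bearing = atan2(-9.96, -3.23) mod 360° = 252.03° ≈ 252°.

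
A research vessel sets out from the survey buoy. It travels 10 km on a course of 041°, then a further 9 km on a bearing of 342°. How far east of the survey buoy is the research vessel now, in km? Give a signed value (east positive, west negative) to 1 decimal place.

Leg 1 (041°, 10 km): east 10 sin 41° = 6.56, north 10 cos 41° = 7.55
Leg 2 (342°, 9 km): east 9 sin 342° = -2.78, north 9 cos 342° = 8.56
Net east component: 3.78 km.

3.8 km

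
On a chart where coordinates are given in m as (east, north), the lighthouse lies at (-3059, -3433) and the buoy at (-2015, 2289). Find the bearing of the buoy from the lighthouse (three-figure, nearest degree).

010°

Δeast = -2015 − -3059 = 1044.00; Δnorth = 2289 − -3433 = 5722.00.
Bearing = atan2(Δeast, Δnorth) mod 360° = 10.34° ≈ 010°.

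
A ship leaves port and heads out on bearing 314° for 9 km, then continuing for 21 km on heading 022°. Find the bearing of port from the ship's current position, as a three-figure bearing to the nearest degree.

183°

Leg 1 (314°, 9 km): east 9 sin 314° = -6.47, north 9 cos 314° = 6.25
Leg 2 (022°, 21 km): east 21 sin 22° = 7.87, north 21 cos 22° = 19.47
Net displacement: 1.39 east, 25.72 north. Direction back to start is (-1.39, -25.72): bearing = atan2(-1.39, -25.72) mod 360° = 183.10° ≈ 183°.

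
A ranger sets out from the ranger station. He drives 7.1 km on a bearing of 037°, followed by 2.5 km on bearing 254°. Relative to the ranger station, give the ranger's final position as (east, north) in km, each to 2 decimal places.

Leg 1 (037°, 7.1 km): east 7.1 sin 37° = 4.27, north 7.1 cos 37° = 5.67
Leg 2 (254°, 2.5 km): east 2.5 sin 254° = -2.40, north 2.5 cos 254° = -0.69
Summing: 1.87 km east, 4.98 km north → (1.87, 4.98).

(1.87, 4.98)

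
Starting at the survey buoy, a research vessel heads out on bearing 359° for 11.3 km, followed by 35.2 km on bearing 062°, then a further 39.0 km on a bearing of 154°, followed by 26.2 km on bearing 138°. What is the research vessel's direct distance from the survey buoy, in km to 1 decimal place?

70.7 km

Leg 1 (359°, 11.3 km): east 11.3 sin 359° = -0.20, north 11.3 cos 359° = 11.30
Leg 2 (062°, 35.2 km): east 35.2 sin 62° = 31.08, north 35.2 cos 62° = 16.53
Leg 3 (154°, 39.0 km): east 39.0 sin 154° = 17.10, north 39.0 cos 154° = -35.05
Leg 4 (138°, 26.2 km): east 26.2 sin 138° = 17.53, north 26.2 cos 138° = -19.47
Net: 65.51 east, -26.70 north. Distance = √((65.51)² + (-26.70)²) = 70.742 km.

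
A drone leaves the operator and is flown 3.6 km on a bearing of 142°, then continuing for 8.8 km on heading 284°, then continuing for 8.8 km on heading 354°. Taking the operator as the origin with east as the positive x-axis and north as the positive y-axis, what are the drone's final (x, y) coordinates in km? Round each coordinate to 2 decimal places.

Leg 1 (142°, 3.6 km): east 3.6 sin 142° = 2.22, north 3.6 cos 142° = -2.84
Leg 2 (284°, 8.8 km): east 8.8 sin 284° = -8.54, north 8.8 cos 284° = 2.13
Leg 3 (354°, 8.8 km): east 8.8 sin 354° = -0.92, north 8.8 cos 354° = 8.75
Summing: -7.24 km east, 8.04 km north → (-7.24, 8.04).

(-7.24, 8.04)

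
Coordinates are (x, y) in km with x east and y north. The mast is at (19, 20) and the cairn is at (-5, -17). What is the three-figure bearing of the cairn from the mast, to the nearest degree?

213°

Δeast = -5 − 19 = -24.00; Δnorth = -17 − 20 = -37.00.
Bearing = atan2(Δeast, Δnorth) mod 360° = 212.97° ≈ 213°.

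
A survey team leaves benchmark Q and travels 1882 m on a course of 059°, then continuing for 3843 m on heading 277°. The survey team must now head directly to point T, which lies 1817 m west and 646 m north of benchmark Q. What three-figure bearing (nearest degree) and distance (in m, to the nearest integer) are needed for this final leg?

Leg 1 (059°, 1882 m): east 1882 sin 59° = 1613.19, north 1882 cos 59° = 969.30
Leg 2 (277°, 3843 m): east 3843 sin 277° = -3814.35, north 3843 cos 277° = 468.34
Current position: (-2201.17, 1437.65). Target: (-1817, 646). Remaining: Δeast = 384.17, Δnorth = -791.65.
Bearing = atan2(384.17, -791.65) mod 360° = 154.11°; distance = √((384.17)² + (-791.65)²) = 879.935 m.

154°, 880 m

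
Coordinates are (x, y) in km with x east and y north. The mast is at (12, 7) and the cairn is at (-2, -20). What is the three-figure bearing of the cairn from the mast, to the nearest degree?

207°

Δeast = -2 − 12 = -14.00; Δnorth = -20 − 7 = -27.00.
Bearing = atan2(Δeast, Δnorth) mod 360° = 207.41° ≈ 207°.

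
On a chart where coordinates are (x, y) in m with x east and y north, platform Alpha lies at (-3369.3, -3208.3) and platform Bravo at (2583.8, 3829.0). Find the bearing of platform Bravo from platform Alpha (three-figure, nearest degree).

040°

Δeast = 2583.8 − -3369.3 = 5953.10; Δnorth = 3829.0 − -3208.3 = 7037.30.
Bearing = atan2(Δeast, Δnorth) mod 360° = 40.23° ≈ 040°.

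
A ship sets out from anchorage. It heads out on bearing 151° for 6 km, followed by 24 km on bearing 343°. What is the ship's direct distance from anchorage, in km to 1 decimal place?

18.2 km

Leg 1 (151°, 6 km): east 6 sin 151° = 2.91, north 6 cos 151° = -5.25
Leg 2 (343°, 24 km): east 24 sin 343° = -7.02, north 24 cos 343° = 22.95
Net: -4.11 east, 17.70 north. Distance = √((-4.11)² + (17.70)²) = 18.174 km.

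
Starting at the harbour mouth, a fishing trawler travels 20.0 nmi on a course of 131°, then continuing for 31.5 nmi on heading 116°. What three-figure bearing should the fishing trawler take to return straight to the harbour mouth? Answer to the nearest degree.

Leg 1 (131°, 20.0 nmi): east 20.0 sin 131° = 15.09, north 20.0 cos 131° = -13.12
Leg 2 (116°, 31.5 nmi): east 31.5 sin 116° = 28.31, north 31.5 cos 116° = -13.81
Net displacement: 43.41 east, -26.93 north. Direction back to start is (-43.41, 26.93): bearing = atan2(-43.41, 26.93) mod 360° = 301.82° ≈ 302°.

302°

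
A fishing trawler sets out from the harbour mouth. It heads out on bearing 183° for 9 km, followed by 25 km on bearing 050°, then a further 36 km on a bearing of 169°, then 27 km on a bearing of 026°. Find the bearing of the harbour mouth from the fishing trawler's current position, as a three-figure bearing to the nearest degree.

276°

Leg 1 (183°, 9 km): east 9 sin 183° = -0.47, north 9 cos 183° = -8.99
Leg 2 (050°, 25 km): east 25 sin 50° = 19.15, north 25 cos 50° = 16.07
Leg 3 (169°, 36 km): east 36 sin 169° = 6.87, north 36 cos 169° = -35.34
Leg 4 (026°, 27 km): east 27 sin 26° = 11.84, north 27 cos 26° = 24.27
Net displacement: 37.39 east, -3.99 north. Direction back to start is (-37.39, 3.99): bearing = atan2(-37.39, 3.99) mod 360° = 276.09° ≈ 276°.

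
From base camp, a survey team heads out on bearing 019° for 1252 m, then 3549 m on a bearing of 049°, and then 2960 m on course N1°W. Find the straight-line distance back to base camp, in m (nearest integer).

Leg 1 (019°, 1252 m): east 1252 sin 19° = 407.61, north 1252 cos 19° = 1183.79
Leg 2 (049°, 3549 m): east 3549 sin 49° = 2678.46, north 3549 cos 49° = 2328.35
Leg 3 (N1°W, 2960 m): east 2960 sin 359° = -51.66, north 2960 cos 359° = 2959.55
Net: 3034.42 east, 6471.69 north. Distance = √((3034.42)² + (6471.69)²) = 7147.760 m.

7148 m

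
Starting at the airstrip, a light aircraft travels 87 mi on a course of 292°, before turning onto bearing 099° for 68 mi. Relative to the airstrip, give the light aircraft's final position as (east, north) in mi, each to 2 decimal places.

(-13.50, 21.95)

Leg 1 (292°, 87 mi): east 87 sin 292° = -80.66, north 87 cos 292° = 32.59
Leg 2 (099°, 68 mi): east 68 sin 99° = 67.16, north 68 cos 99° = -10.64
Summing: -13.50 mi east, 21.95 mi north → (-13.50, 21.95).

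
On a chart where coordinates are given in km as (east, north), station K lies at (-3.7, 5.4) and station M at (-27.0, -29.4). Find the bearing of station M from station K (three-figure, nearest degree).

Δeast = -27.0 − -3.7 = -23.30; Δnorth = -29.4 − 5.4 = -34.80.
Bearing = atan2(Δeast, Δnorth) mod 360° = 213.80° ≈ 214°.

214°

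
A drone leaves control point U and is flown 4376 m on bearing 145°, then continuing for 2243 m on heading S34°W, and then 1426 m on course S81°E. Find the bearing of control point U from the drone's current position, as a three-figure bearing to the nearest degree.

Leg 1 (145°, 4376 m): east 4376 sin 145° = 2509.97, north 4376 cos 145° = -3584.61
Leg 2 (S34°W, 2243 m): east 2243 sin 214° = -1254.27, north 2243 cos 214° = -1859.53
Leg 3 (S81°E, 1426 m): east 1426 sin 99° = 1408.44, north 1426 cos 99° = -223.08
Net displacement: 2664.14 east, -5667.22 north. Direction back to start is (-2664.14, 5667.22): bearing = atan2(-2664.14, 5667.22) mod 360° = 334.82° ≈ 335°.

335°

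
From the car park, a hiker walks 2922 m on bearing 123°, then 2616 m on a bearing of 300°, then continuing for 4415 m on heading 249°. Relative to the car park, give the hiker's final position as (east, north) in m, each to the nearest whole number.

(-3937, -1866)

Leg 1 (123°, 2922 m): east 2922 sin 123° = 2450.60, north 2922 cos 123° = -1591.44
Leg 2 (300°, 2616 m): east 2616 sin 300° = -2265.52, north 2616 cos 300° = 1308.00
Leg 3 (249°, 4415 m): east 4415 sin 249° = -4121.76, north 4415 cos 249° = -1582.19
Summing: -3936.68 m east, -1865.63 m north → (-3937, -1866).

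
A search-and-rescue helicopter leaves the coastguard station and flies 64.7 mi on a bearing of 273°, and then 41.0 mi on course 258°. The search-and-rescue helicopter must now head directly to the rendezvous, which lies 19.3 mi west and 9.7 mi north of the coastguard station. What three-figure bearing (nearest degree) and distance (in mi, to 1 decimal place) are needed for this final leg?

Leg 1 (273°, 64.7 mi): east 64.7 sin 273° = -64.61, north 64.7 cos 273° = 3.39
Leg 2 (258°, 41.0 mi): east 41.0 sin 258° = -40.10, north 41.0 cos 258° = -8.52
Current position: (-104.72, -5.14). Target: (-19.3, 9.7). Remaining: Δeast = 85.42, Δnorth = 14.84.
Bearing = atan2(85.42, 14.84) mod 360° = 80.15°; distance = √((85.42)² + (14.84)²) = 86.695 mi.

080°, 86.7 mi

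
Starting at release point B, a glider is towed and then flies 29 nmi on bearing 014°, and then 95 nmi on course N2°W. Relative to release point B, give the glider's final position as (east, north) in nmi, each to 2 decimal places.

(3.70, 123.08)

Leg 1 (014°, 29 nmi): east 29 sin 14° = 7.02, north 29 cos 14° = 28.14
Leg 2 (N2°W, 95 nmi): east 95 sin 358° = -3.32, north 95 cos 358° = 94.94
Summing: 3.70 nmi east, 123.08 nmi north → (3.70, 123.08).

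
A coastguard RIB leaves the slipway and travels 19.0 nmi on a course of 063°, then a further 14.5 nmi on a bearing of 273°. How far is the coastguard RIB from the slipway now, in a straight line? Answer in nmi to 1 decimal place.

9.7 nmi

Leg 1 (063°, 19.0 nmi): east 19.0 sin 63° = 16.93, north 19.0 cos 63° = 8.63
Leg 2 (273°, 14.5 nmi): east 14.5 sin 273° = -14.48, north 14.5 cos 273° = 0.76
Net: 2.45 east, 9.38 north. Distance = √((2.45)² + (9.38)²) = 9.699 nmi.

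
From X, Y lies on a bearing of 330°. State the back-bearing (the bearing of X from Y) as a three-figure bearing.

Back-bearing = 330° − 180° = 150°.

150°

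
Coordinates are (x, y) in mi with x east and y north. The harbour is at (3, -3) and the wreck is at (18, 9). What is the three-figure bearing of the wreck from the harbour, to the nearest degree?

051°

Δeast = 18 − 3 = 15.00; Δnorth = 9 − -3 = 12.00.
Bearing = atan2(Δeast, Δnorth) mod 360° = 51.34° ≈ 051°.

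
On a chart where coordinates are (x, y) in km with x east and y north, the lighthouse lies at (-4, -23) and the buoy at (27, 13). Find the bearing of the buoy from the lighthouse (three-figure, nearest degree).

Δeast = 27 − -4 = 31.00; Δnorth = 13 − -23 = 36.00.
Bearing = atan2(Δeast, Δnorth) mod 360° = 40.73° ≈ 041°.

041°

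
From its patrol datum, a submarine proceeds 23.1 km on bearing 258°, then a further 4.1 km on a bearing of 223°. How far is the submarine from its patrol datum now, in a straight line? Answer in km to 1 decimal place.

26.6 km

Leg 1 (258°, 23.1 km): east 23.1 sin 258° = -22.60, north 23.1 cos 258° = -4.80
Leg 2 (223°, 4.1 km): east 4.1 sin 223° = -2.80, north 4.1 cos 223° = -3.00
Net: -25.39 east, -7.80 north. Distance = √((-25.39)² + (-7.80)²) = 26.563 km.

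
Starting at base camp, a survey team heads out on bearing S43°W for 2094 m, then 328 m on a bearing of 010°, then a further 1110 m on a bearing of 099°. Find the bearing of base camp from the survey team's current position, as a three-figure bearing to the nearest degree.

011°

Leg 1 (S43°W, 2094 m): east 2094 sin 223° = -1428.10, north 2094 cos 223° = -1531.45
Leg 2 (010°, 328 m): east 328 sin 10° = 56.96, north 328 cos 10° = 323.02
Leg 3 (099°, 1110 m): east 1110 sin 99° = 1096.33, north 1110 cos 99° = -173.64
Net displacement: -274.81 east, -1382.08 north. Direction back to start is (274.81, 1382.08): bearing = atan2(274.81, 1382.08) mod 360° = 11.25° ≈ 011°.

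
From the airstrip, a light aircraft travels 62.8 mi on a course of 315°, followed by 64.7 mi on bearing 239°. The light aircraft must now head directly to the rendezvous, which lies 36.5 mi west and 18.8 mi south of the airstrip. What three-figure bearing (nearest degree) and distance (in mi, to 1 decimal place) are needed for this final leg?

115°, 70.1 mi

Leg 1 (315°, 62.8 mi): east 62.8 sin 315° = -44.41, north 62.8 cos 315° = 44.41
Leg 2 (239°, 64.7 mi): east 64.7 sin 239° = -55.46, north 64.7 cos 239° = -33.32
Current position: (-99.87, 11.08). Target: (-36.5, -18.8). Remaining: Δeast = 63.37, Δnorth = -29.88.
Bearing = atan2(63.37, -29.88) mod 360° = 115.25°; distance = √((63.37)² + (-29.88)²) = 70.058 mi.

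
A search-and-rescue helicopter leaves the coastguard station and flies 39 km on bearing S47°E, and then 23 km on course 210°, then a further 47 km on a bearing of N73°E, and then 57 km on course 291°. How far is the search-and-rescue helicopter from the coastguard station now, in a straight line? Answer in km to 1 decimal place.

15.1 km

Leg 1 (S47°E, 39 km): east 39 sin 133° = 28.52, north 39 cos 133° = -26.60
Leg 2 (210°, 23 km): east 23 sin 210° = -11.50, north 23 cos 210° = -19.92
Leg 3 (N73°E, 47 km): east 47 sin 73° = 44.95, north 47 cos 73° = 13.74
Leg 4 (291°, 57 km): east 57 sin 291° = -53.21, north 57 cos 291° = 20.43
Net: 8.76 east, -12.35 north. Distance = √((8.76)² + (-12.35)²) = 15.137 km.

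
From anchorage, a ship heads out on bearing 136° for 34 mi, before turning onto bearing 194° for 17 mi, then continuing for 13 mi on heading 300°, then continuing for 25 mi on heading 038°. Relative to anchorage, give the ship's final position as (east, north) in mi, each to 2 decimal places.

Leg 1 (136°, 34 mi): east 34 sin 136° = 23.62, north 34 cos 136° = -24.46
Leg 2 (194°, 17 mi): east 17 sin 194° = -4.11, north 17 cos 194° = -16.50
Leg 3 (300°, 13 mi): east 13 sin 300° = -11.26, north 13 cos 300° = 6.50
Leg 4 (038°, 25 mi): east 25 sin 38° = 15.39, north 25 cos 38° = 19.70
Summing: 23.64 mi east, -14.75 mi north → (23.64, -14.75).

(23.64, -14.75)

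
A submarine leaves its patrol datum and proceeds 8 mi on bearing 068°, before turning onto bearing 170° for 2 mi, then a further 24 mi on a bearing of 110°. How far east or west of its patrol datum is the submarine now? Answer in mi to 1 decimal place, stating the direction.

Leg 1 (068°, 8 mi): east 8 sin 68° = 7.42, north 8 cos 68° = 3.00
Leg 2 (170°, 2 mi): east 2 sin 170° = 0.35, north 2 cos 170° = -1.97
Leg 3 (110°, 24 mi): east 24 sin 110° = 22.55, north 24 cos 110° = -8.21
Net east component: 30.32 mi.

30.3 mi east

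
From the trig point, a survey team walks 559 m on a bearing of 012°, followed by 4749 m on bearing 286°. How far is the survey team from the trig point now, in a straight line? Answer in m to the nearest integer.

4820 m

Leg 1 (012°, 559 m): east 559 sin 12° = 116.22, north 559 cos 12° = 546.78
Leg 2 (286°, 4749 m): east 4749 sin 286° = -4565.03, north 4749 cos 286° = 1309.00
Net: -4448.81 east, 1855.79 north. Distance = √((-4448.81)² + (1855.79)²) = 4820.357 m.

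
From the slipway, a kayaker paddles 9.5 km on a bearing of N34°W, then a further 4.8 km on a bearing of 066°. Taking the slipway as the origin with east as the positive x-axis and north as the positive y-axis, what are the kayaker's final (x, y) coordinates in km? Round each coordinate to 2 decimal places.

Leg 1 (N34°W, 9.5 km): east 9.5 sin 326° = -5.31, north 9.5 cos 326° = 7.88
Leg 2 (066°, 4.8 km): east 4.8 sin 66° = 4.39, north 4.8 cos 66° = 1.95
Summing: -0.93 km east, 9.83 km north → (-0.93, 9.83).

(-0.93, 9.83)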